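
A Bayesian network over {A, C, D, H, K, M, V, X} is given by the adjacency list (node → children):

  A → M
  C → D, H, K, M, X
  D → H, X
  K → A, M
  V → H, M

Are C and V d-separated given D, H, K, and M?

No

6 paths connect C and V; each must be blocked for d-separation to hold:
Path 1: C → D → H ← V
  D is a chain here and D is conditioned on, so the path is blocked at D.
Path 2: C → X ← D → H ← V
  X is a collider here and neither X nor any of its descendants is conditioned on, so the collider stays closed — the path is blocked at X.
Path 3: C → H ← V
  H is a collider and H is conditioned on, which opens it — no node blocks this path, so it is active.
Path 4: C → M ← V
  M is a collider and M is conditioned on, which opens it — no node blocks this path, so it is active.
Path 5: C → K → A → M ← V
  K is a chain here and K is conditioned on, so the path is blocked at K.
Path 6: C → K → M ← V
  K is a chain here and K is conditioned on, so the path is blocked at K.
At least one path is unblocked, so d-separation fails.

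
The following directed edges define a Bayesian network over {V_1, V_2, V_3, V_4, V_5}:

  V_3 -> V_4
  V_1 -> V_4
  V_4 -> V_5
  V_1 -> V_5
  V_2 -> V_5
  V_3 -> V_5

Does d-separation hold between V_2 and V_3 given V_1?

3 paths connect V_2 and V_3; each must be blocked for d-separation to hold:
Path 1: V_2 → V_5 ← V_1 → V_4 ← V_3
  V_5 is a collider here and neither V_5 nor any of its descendants is conditioned on, so the collider stays closed — the path is blocked at V_5.
Path 2: V_2 → V_5 ← V_4 ← V_3
  V_5 is a collider here and neither V_5 nor any of its descendants is conditioned on, so the collider stays closed — the path is blocked at V_5.
Path 3: V_2 → V_5 ← V_3
  V_5 is a collider here and neither V_5 nor any of its descendants is conditioned on, so the collider stays closed — the path is blocked at V_5.
Every path is blocked, so V_2 and V_3 are d-separated given {V_1}.

Yes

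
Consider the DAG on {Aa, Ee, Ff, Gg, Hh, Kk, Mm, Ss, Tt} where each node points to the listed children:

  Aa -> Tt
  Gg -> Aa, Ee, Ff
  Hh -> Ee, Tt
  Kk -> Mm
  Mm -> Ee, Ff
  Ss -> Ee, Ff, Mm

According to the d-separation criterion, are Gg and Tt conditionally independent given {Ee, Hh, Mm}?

6 paths connect Gg and Tt; each must be blocked for d-separation to hold:
  1. Gg → Ff ← Mm → Ee ← Hh → Tt — Ff:collider[blocks]; Mm:fork[blocks]; Ee:collider[open]; Hh:fork[blocks] ⇒ blocked
  2. Gg → Ff ← Mm ← Ss → Ee ← Hh → Tt — Ff:collider[blocks]; Mm:chain[blocks]; Ss:fork[open]; Ee:collider[open]; Hh:fork[blocks] ⇒ blocked
  3. Gg → Ff ← Ss → Ee ← Hh → Tt — Ff:collider[blocks]; Ss:fork[open]; Ee:collider[open]; Hh:fork[blocks] ⇒ blocked
  4. Gg → Ff ← Ss → Mm → Ee ← Hh → Tt — Ff:collider[blocks]; Ss:fork[open]; Mm:chain[blocks]; Ee:collider[open]; Hh:fork[blocks] ⇒ blocked
  5. Gg → Ee ← Hh → Tt — Ee:collider[open]; Hh:fork[blocks] ⇒ blocked
  6. Gg → Aa → Tt — Aa:chain[open] ⇒ active
Since the path Gg → Aa → Tt is active, Gg and Tt are not d-separated given {Ee, Hh, Mm}.

No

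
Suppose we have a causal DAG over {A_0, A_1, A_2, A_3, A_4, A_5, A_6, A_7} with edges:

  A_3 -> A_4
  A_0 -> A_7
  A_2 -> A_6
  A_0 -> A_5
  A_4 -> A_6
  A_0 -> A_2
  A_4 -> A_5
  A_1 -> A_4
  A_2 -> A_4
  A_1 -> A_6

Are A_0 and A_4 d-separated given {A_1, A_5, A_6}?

No

We examine all 4 paths between A_0 and A_4:
  1. A_0 → A_5 ← A_4 — A_5:collider[open] ⇒ active
  2. A_0 → A_2 → A_4 — A_2:chain[open] ⇒ active
  3. A_0 → A_2 → A_6 ← A_4 — A_2:chain[open]; A_6:collider[open] ⇒ active
  4. A_0 → A_2 → A_6 ← A_1 → A_4 — A_2:chain[open]; A_6:collider[open]; A_1:fork[blocks] ⇒ blocked
Since the path A_0 → A_5 ← A_4 is active, A_0 and A_4 are not d-separated given {A_1, A_5, A_6}.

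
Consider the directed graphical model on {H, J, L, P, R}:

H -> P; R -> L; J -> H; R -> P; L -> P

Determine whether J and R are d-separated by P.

No — J and R are not d-separated given {P}.

We examine all 2 paths between J and R:
Path 1: J → H → P ← L ← R
  H is a chain and H is not conditioned on; P is a collider and P is conditioned on, which opens it; L is a chain and L is not conditioned on — no node blocks this path, so it is active.
Path 2: J → H → P ← R
  H is a chain and H is not conditioned on; P is a collider and P is conditioned on, which opens it — no node blocks this path, so it is active.
At least one path is unblocked, so d-separation fails.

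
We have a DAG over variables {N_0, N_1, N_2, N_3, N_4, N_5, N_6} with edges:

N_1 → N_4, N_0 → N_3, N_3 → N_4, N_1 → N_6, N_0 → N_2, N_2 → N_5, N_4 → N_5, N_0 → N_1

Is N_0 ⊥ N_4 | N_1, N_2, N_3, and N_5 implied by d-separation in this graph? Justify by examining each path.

Yes

We examine all 3 paths between N_0 and N_4:
Path 1: N_0 → N_1 → N_4
  N_1 is a chain here and N_1 is conditioned on, so the path is blocked at N_1.
Path 2: N_0 → N_2 → N_5 ← N_4
  N_2 is a chain here and N_2 is conditioned on, so the path is blocked at N_2.
Path 3: N_0 → N_3 → N_4
  N_3 is a chain here and N_3 is conditioned on, so the path is blocked at N_3.
Since every path is blocked, d-separation holds.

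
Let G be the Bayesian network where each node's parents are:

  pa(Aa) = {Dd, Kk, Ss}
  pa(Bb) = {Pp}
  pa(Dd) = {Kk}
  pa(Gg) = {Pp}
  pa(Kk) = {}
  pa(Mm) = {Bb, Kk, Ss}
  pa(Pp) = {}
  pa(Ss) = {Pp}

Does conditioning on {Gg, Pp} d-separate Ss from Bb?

Yes

Enumerating the 4 paths from Ss to Bb and testing each for blocking by {Gg, Pp}:
Path 1: Ss → Mm ← Bb
  Mm is a collider here and neither Mm nor any of its descendants is conditioned on, so the collider stays closed — the path is blocked at Mm.
Path 2: Ss ← Pp → Bb
  Pp is a fork here and Pp is conditioned on, so the path is blocked at Pp.
Path 3: Ss → Aa ← Kk → Mm ← Bb
  Aa is a collider here and neither Aa nor any of its descendants is conditioned on, so the collider stays closed — the path is blocked at Aa.
Path 4: Ss → Aa ← Dd ← Kk → Mm ← Bb
  Aa is a collider here and neither Aa nor any of its descendants is conditioned on, so the collider stays closed — the path is blocked at Aa.
Every path is blocked, so Ss and Bb are d-separated given {Gg, Pp}.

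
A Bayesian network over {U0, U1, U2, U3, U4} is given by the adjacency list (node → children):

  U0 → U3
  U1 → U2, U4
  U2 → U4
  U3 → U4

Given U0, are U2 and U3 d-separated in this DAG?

We examine all 2 paths between U2 and U3:
Path 1: U2 → U4 ← U3
  U4 is a collider here and neither U4 nor any of its descendants is conditioned on, so the collider stays closed — the path is blocked at U4.
Path 2: U2 ← U1 → U4 ← U3
  U4 is a collider here and neither U4 nor any of its descendants is conditioned on, so the collider stays closed — the path is blocked at U4.
Since every path is blocked, d-separation holds.

Yes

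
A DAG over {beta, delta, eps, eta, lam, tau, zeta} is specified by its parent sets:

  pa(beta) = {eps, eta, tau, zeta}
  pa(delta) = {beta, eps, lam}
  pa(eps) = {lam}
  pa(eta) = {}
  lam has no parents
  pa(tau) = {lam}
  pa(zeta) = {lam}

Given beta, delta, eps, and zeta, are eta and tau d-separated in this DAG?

No

There are 6 undirected paths between eta and tau; checking each against the conditioning set {beta, delta, eps, zeta}:
Path 1: eta → beta ← zeta ← lam → tau
  zeta is a chain here and zeta is conditioned on, so the path is blocked at zeta.
Path 2: eta → beta ← eps → delta ← lam → tau
  eps is a fork here and eps is conditioned on, so the path is blocked at eps.
Path 3: eta → beta ← eps ← lam → tau
  eps is a chain here and eps is conditioned on, so the path is blocked at eps.
Path 4: eta → beta ← tau
  beta is a collider and beta is conditioned on, which opens it — no node blocks this path, so it is active.
Path 5: eta → beta → delta ← eps ← lam → tau
  beta is a chain here and beta is conditioned on, so the path is blocked at beta.
Path 6: eta → beta → delta ← lam → tau
  beta is a chain here and beta is conditioned on, so the path is blocked at beta.
At least one path is unblocked, so d-separation fails.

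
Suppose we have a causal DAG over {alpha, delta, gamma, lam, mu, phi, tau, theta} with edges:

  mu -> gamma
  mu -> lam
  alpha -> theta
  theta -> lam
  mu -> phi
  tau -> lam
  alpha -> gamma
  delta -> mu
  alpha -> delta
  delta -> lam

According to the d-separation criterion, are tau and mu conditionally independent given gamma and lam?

No — tau and mu are not d-separated given {gamma, lam}.

We examine all 5 paths between tau and mu:
Path 1: tau → lam ← mu
  lam is a collider and lam is conditioned on, which opens it — no node blocks this path, so it is active.
Path 2: tau → lam ← delta ← alpha → gamma ← mu
  lam is a collider and lam is conditioned on, which opens it; delta is a chain and delta is not conditioned on; alpha is a fork and alpha is not conditioned on; gamma is a collider and gamma is conditioned on, which opens it — no node blocks this path, so it is active.
Path 3: tau → lam ← delta → mu
  lam is a collider and lam is conditioned on, which opens it; delta is a fork and delta is not conditioned on — no node blocks this path, so it is active.
Path 4: tau → lam ← theta ← alpha → gamma ← mu
  lam is a collider and lam is conditioned on, which opens it; theta is a chain and theta is not conditioned on; alpha is a fork and alpha is not conditioned on; gamma is a collider and gamma is conditioned on, which opens it — no node blocks this path, so it is active.
Path 5: tau → lam ← theta ← alpha → delta → mu
  lam is a collider and lam is conditioned on, which opens it; theta is a chain and theta is not conditioned on; alpha is a fork and alpha is not conditioned on; delta is a chain and delta is not conditioned on — no node blocks this path, so it is active.
Because an active path exists, tau and mu are not d-separated.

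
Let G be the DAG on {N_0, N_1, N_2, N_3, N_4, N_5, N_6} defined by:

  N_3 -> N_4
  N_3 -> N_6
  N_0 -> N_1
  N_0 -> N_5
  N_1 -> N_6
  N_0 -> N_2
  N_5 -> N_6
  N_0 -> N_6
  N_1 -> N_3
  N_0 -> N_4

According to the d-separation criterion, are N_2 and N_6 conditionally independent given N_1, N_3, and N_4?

No — N_2 and N_6 are not d-separated given {N_1, N_3, N_4}.

There are 6 undirected paths between N_2 and N_6; checking each against the conditioning set {N_1, N_3, N_4}:
Path 1: N_2 ← N_0 → N_5 → N_6
  N_0 is a fork and N_0 is not conditioned on; N_5 is a chain and N_5 is not conditioned on — no node blocks this path, so it is active.
Path 2: N_2 ← N_0 → N_6
  N_0 is a fork and N_0 is not conditioned on — no node blocks this path, so it is active.
Path 3: N_2 ← N_0 → N_4 ← N_3 → N_6
  N_3 is a fork here and N_3 is conditioned on, so the path is blocked at N_3.
Path 4: N_2 ← N_0 → N_4 ← N_3 ← N_1 → N_6
  N_3 is a chain here and N_3 is conditioned on, so the path is blocked at N_3.
Path 5: N_2 ← N_0 → N_1 → N_3 → N_6
  N_1 is a chain here and N_1 is conditioned on, so the path is blocked at N_1.
Path 6: N_2 ← N_0 → N_1 → N_6
  N_1 is a chain here and N_1 is conditioned on, so the path is blocked at N_1.
Since the path N_2 ← N_0 → N_5 → N_6 is active, N_2 and N_6 are not d-separated given {N_1, N_3, N_4}.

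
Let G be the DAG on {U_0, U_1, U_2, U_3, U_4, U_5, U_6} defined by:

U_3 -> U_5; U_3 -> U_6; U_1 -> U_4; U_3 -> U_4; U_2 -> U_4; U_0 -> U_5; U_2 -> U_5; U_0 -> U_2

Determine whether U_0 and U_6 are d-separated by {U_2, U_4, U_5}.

No — U_0 and U_6 are not d-separated given {U_2, U_4, U_5}.

We examine all 4 paths between U_0 and U_6:
Path 1: U_0 → U_2 → U_4 ← U_3 → U_6
  U_2 is a chain here and U_2 is conditioned on, so the path is blocked at U_2.
Path 2: U_0 → U_2 → U_5 ← U_3 → U_6
  U_2 is a chain here and U_2 is conditioned on, so the path is blocked at U_2.
Path 3: U_0 → U_5 ← U_3 → U_6
  U_5 is a collider and U_5 is conditioned on, which opens it; U_3 is a fork and U_3 is not conditioned on — no node blocks this path, so it is active.
Path 4: U_0 → U_5 ← U_2 → U_4 ← U_3 → U_6
  U_2 is a fork here and U_2 is conditioned on, so the path is blocked at U_2.
At least one path is unblocked, so d-separation fails.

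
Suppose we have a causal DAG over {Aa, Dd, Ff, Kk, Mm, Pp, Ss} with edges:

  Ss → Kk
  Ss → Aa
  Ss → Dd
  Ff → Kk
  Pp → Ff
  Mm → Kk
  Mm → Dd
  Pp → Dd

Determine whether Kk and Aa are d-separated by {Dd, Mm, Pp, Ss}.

Yes

We examine all 3 paths between Kk and Aa:
Path 1: Kk ← Ff ← Pp → Dd ← Ss → Aa
  Pp is a fork here and Pp is conditioned on, so the path is blocked at Pp.
Path 2: Kk ← Mm → Dd ← Ss → Aa
  Mm is a fork here and Mm is conditioned on, so the path is blocked at Mm.
Path 3: Kk ← Ss → Aa
  Ss is a fork here and Ss is conditioned on, so the path is blocked at Ss.
Since every path is blocked, d-separation holds.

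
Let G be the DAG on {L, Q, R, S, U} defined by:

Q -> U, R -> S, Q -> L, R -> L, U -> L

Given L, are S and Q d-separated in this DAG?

We examine all 2 paths between S and Q:
Path 1: S ← R → L ← U ← Q
  R is a fork and R is not conditioned on; L is a collider and L is conditioned on, which opens it; U is a chain and U is not conditioned on — no node blocks this path, so it is active.
Path 2: S ← R → L ← Q
  R is a fork and R is not conditioned on; L is a collider and L is conditioned on, which opens it — no node blocks this path, so it is active.
At least one path is unblocked, so d-separation fails.

No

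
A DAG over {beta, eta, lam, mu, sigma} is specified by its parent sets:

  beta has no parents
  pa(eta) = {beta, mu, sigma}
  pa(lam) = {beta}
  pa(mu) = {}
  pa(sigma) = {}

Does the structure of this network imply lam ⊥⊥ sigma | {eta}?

The only undirected path from lam to sigma is:
Path 1: lam ← beta → eta ← sigma
  beta is a fork and beta is not conditioned on; eta is a collider and eta is conditioned on, which opens it — no node blocks this path, so it is active.
Since the path lam ← beta → eta ← sigma is active, lam and sigma are not d-separated given {eta}.

No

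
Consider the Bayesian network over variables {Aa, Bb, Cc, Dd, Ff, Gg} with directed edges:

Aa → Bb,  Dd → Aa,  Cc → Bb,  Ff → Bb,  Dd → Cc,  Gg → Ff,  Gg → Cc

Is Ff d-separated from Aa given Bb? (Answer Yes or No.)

We examine all 4 paths between Ff and Aa:
Path 1: Ff ← Gg → Cc ← Dd → Aa
  Gg is a fork and Gg is not conditioned on; Cc is a collider and its descendant Bb is conditioned on, which opens it; Dd is a fork and Dd is not conditioned on — no node blocks this path, so it is active.
Path 2: Ff ← Gg → Cc → Bb ← Aa
  Gg is a fork and Gg is not conditioned on; Cc is a chain and Cc is not conditioned on; Bb is a collider and Bb is conditioned on, which opens it — no node blocks this path, so it is active.
Path 3: Ff → Bb ← Aa
  Bb is a collider and Bb is conditioned on, which opens it — no node blocks this path, so it is active.
Path 4: Ff → Bb ← Cc ← Dd → Aa
  Bb is a collider and Bb is conditioned on, which opens it; Cc is a chain and Cc is not conditioned on; Dd is a fork and Dd is not conditioned on — no node blocks this path, so it is active.
Because an active path exists, Ff and Aa are not d-separated.

No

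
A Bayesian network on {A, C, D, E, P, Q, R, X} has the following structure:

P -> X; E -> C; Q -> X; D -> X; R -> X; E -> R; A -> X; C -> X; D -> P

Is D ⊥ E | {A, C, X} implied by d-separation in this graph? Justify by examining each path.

No

Enumerating the 4 paths from D to E and testing each for blocking by {A, C, X}:
  1. D → P → X ← R ← E — P:chain[open]; X:collider[open]; R:chain[open] ⇒ active
  2. D → P → X ← C ← E — P:chain[open]; X:collider[open]; C:chain[blocks] ⇒ blocked
  3. D → X ← R ← E — X:collider[open]; R:chain[open] ⇒ active
  4. D → X ← C ← E — X:collider[open]; C:chain[blocks] ⇒ blocked
Since the path D → P → X ← R ← E is active, D and E are not d-separated given {A, C, X}.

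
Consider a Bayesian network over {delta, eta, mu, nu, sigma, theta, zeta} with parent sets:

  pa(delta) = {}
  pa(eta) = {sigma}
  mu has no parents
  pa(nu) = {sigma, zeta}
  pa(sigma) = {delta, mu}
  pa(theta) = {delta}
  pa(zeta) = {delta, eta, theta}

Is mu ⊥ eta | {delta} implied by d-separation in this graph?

There are 4 undirected paths between mu and eta; checking each against the conditioning set {delta}:
Path 1: mu → sigma → nu ← zeta ← eta
  nu is a collider here and neither nu nor any of its descendants is conditioned on, so the collider stays closed — the path is blocked at nu.
Path 2: mu → sigma → eta
  sigma is a chain and sigma is not conditioned on — no node blocks this path, so it is active.
Path 3: mu → sigma ← delta → theta → zeta ← eta
  sigma is a collider here and neither sigma nor any of its descendants is conditioned on, so the collider stays closed — the path is blocked at sigma.
Path 4: mu → sigma ← delta → zeta ← eta
  sigma is a collider here and neither sigma nor any of its descendants is conditioned on, so the collider stays closed — the path is blocked at sigma.
Because an active path exists, mu and eta are not d-separated.

No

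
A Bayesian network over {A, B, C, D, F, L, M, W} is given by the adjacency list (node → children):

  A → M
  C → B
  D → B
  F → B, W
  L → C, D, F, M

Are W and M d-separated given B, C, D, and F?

Yes

There are 3 undirected paths between W and M; checking each against the conditioning set {B, C, D, F}:
  1. W ← F → B ← D ← L → M — F:fork[blocks]; B:collider[open]; D:chain[blocks]; L:fork[open] ⇒ blocked
  2. W ← F → B ← C ← L → M — F:fork[blocks]; B:collider[open]; C:chain[blocks]; L:fork[open] ⇒ blocked
  3. W ← F ← L → M — F:chain[blocks]; L:fork[open] ⇒ blocked
Every path is blocked, so W and M are d-separated given {B, C, D, F}.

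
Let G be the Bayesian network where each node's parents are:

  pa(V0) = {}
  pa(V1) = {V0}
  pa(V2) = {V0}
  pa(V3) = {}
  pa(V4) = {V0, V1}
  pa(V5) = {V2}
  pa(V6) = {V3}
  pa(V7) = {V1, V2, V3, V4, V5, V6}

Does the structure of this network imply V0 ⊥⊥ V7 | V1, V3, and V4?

We examine all 6 paths between V0 and V7:
  1. V0 → V2 → V7 — V2:chain[open] ⇒ active
  2. V0 → V2 → V5 → V7 — V2:chain[open]; V5:chain[open] ⇒ active
  3. V0 → V4 → V7 — V4:chain[blocks] ⇒ blocked
  4. V0 → V4 ← V1 → V7 — V4:collider[open]; V1:fork[blocks] ⇒ blocked
  5. V0 → V1 → V7 — V1:chain[blocks] ⇒ blocked
  6. V0 → V1 → V4 → V7 — V1:chain[blocks]; V4:chain[blocks] ⇒ blocked
At least one path is unblocked, so d-separation fails.

No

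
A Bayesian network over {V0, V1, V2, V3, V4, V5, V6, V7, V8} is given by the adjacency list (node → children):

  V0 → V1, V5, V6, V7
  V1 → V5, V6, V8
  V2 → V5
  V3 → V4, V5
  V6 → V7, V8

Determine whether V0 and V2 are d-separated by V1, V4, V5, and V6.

6 paths connect V0 and V2; each must be blocked for d-separation to hold:
  1. V0 → V5 ← V2 — V5:collider[open] ⇒ active
  2. V0 → V7 ← V6 ← V1 → V5 ← V2 — V7:collider[blocks]; V6:chain[blocks]; V1:fork[blocks]; V5:collider[open] ⇒ blocked
  3. V0 → V7 ← V6 → V8 ← V1 → V5 ← V2 — V7:collider[blocks]; V6:fork[blocks]; V8:collider[blocks]; V1:fork[blocks]; V5:collider[open] ⇒ blocked
  4. V0 → V1 → V5 ← V2 — V1:chain[blocks]; V5:collider[open] ⇒ blocked
  5. V0 → V6 ← V1 → V5 ← V2 — V6:collider[open]; V1:fork[blocks]; V5:collider[open] ⇒ blocked
  6. V0 → V6 → V8 ← V1 → V5 ← V2 — V6:chain[blocks]; V8:collider[blocks]; V1:fork[blocks]; V5:collider[open] ⇒ blocked
Since the path V0 → V5 ← V2 is active, V0 and V2 are not d-separated given {V1, V4, V5, V6}.

No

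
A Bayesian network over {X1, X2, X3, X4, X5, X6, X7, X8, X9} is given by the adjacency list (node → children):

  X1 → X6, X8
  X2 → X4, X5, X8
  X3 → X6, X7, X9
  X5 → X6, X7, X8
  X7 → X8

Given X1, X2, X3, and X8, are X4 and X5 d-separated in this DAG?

Yes

We examine all 6 paths between X4 and X5:
Path 1: X4 ← X2 → X5
  X2 is a fork here and X2 is conditioned on, so the path is blocked at X2.
Path 2: X4 ← X2 → X8 ← X5
  X2 is a fork here and X2 is conditioned on, so the path is blocked at X2.
Path 3: X4 ← X2 → X8 ← X7 ← X3 → X6 ← X5
  X2 is a fork here and X2 is conditioned on, so the path is blocked at X2.
Path 4: X4 ← X2 → X8 ← X7 ← X5
  X2 is a fork here and X2 is conditioned on, so the path is blocked at X2.
Path 5: X4 ← X2 → X8 ← X1 → X6 ← X3 → X7 ← X5
  X2 is a fork here and X2 is conditioned on, so the path is blocked at X2.
Path 6: X4 ← X2 → X8 ← X1 → X6 ← X5
  X2 is a fork here and X2 is conditioned on, so the path is blocked at X2.
Every path is blocked, so X4 and X5 are d-separated given {X1, X2, X3, X8}.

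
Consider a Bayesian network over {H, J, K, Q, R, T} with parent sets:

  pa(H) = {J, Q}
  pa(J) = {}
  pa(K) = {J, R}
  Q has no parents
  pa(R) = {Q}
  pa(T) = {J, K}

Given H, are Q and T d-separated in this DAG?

We examine all 4 paths between Q and T:
Path 1: Q → R → K → T
  R is a chain and R is not conditioned on; K is a chain and K is not conditioned on — no node blocks this path, so it is active.
Path 2: Q → R → K ← J → T
  K is a collider here and neither K nor any of its descendants is conditioned on, so the collider stays closed — the path is blocked at K.
Path 3: Q → H ← J → K → T
  H is a collider and H is conditioned on, which opens it; J is a fork and J is not conditioned on; K is a chain and K is not conditioned on — no node blocks this path, so it is active.
Path 4: Q → H ← J → T
  H is a collider and H is conditioned on, which opens it; J is a fork and J is not conditioned on — no node blocks this path, so it is active.
Because an active path exists, Q and T are not d-separated.

No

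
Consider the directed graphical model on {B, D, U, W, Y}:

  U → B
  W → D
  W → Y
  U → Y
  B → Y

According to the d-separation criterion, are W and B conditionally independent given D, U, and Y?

We examine all 2 paths between W and B:
Path 1: W → Y ← U → B
  U is a fork here and U is conditioned on, so the path is blocked at U.
Path 2: W → Y ← B
  Y is a collider and Y is conditioned on, which opens it — no node blocks this path, so it is active.
Because an active path exists, W and B are not d-separated.

No — W and B are not d-separated given {D, U, Y}.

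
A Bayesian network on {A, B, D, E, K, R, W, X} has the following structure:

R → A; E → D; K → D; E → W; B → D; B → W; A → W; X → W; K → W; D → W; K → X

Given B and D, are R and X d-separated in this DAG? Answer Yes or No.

Yes

Enumerating the 5 paths from R to X and testing each for blocking by {B, D}:
Path 1: R → A → W ← E → D ← K → X
  W is a collider here and neither W nor any of its descendants is conditioned on, so the collider stays closed — the path is blocked at W.
Path 2: R → A → W ← B → D ← K → X
  W is a collider here and neither W nor any of its descendants is conditioned on, so the collider stays closed — the path is blocked at W.
Path 3: R → A → W ← D ← K → X
  W is a collider here and neither W nor any of its descendants is conditioned on, so the collider stays closed — the path is blocked at W.
Path 4: R → A → W ← K → X
  W is a collider here and neither W nor any of its descendants is conditioned on, so the collider stays closed — the path is blocked at W.
Path 5: R → A → W ← X
  W is a collider here and neither W nor any of its descendants is conditioned on, so the collider stays closed — the path is blocked at W.
Every path is blocked, so R and X are d-separated given {B, D}.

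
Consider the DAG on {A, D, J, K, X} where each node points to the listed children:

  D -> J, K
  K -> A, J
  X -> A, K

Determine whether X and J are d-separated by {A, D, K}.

Enumerating the 4 paths from X to J and testing each for blocking by {A, D, K}:
Path 1: X → K ← D → J
  D is a fork here and D is conditioned on, so the path is blocked at D.
Path 2: X → K → J
  K is a chain here and K is conditioned on, so the path is blocked at K.
Path 3: X → A ← K ← D → J
  K is a chain here and K is conditioned on, so the path is blocked at K.
Path 4: X → A ← K → J
  K is a fork here and K is conditioned on, so the path is blocked at K.
Since every path is blocked, d-separation holds.

Yes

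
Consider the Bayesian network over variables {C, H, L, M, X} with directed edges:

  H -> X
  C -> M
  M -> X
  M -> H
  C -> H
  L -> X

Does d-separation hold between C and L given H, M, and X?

We examine all 4 paths between C and L:
  1. C → M → X ← L — M:chain[blocks]; X:collider[open] ⇒ blocked
  2. C → M → H → X ← L — M:chain[blocks]; H:chain[blocks]; X:collider[open] ⇒ blocked
  3. C → H → X ← L — H:chain[blocks]; X:collider[open] ⇒ blocked
  4. C → H ← M → X ← L — H:collider[open]; M:fork[blocks]; X:collider[open] ⇒ blocked
Every path is blocked, so C and L are d-separated given {H, M, X}.

Yes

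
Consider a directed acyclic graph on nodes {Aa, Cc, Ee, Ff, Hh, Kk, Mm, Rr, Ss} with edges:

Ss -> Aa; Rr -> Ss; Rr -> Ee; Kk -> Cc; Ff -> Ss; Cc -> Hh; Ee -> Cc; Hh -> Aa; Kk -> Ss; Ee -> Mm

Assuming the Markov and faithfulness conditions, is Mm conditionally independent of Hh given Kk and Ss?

4 paths connect Mm and Hh; each must be blocked for d-separation to hold:
Path 1: Mm ← Ee → Cc ← Kk → Ss → Aa ← Hh
  Cc is a collider here and neither Cc nor any of its descendants is conditioned on, so the collider stays closed — the path is blocked at Cc.
Path 2: Mm ← Ee → Cc → Hh
  Ee is a fork and Ee is not conditioned on; Cc is a chain and Cc is not conditioned on — no node blocks this path, so it is active.
Path 3: Mm ← Ee ← Rr → Ss → Aa ← Hh
  Ss is a chain here and Ss is conditioned on, so the path is blocked at Ss.
Path 4: Mm ← Ee ← Rr → Ss ← Kk → Cc → Hh
  Kk is a fork here and Kk is conditioned on, so the path is blocked at Kk.
Since the path Mm ← Ee → Cc → Hh is active, Mm and Hh are not d-separated given {Kk, Ss}.

No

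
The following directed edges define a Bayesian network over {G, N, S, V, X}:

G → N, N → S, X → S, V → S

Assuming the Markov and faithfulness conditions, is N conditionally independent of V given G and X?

Yes — N and V are d-separated given {G, X}.

The only undirected path from N to V is:
  1. N → S ← V — S:collider[blocks] ⇒ blocked
All paths are blocked; N ⊥ V | {G, X} holds.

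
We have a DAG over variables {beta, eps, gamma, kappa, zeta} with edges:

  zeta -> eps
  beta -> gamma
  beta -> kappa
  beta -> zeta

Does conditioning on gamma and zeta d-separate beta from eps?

Only one path connects beta and eps:
  1. beta → zeta → eps — zeta:chain[blocks] ⇒ blocked
Since every path is blocked, d-separation holds.

Yes — beta and eps are d-separated given {gamma, zeta}.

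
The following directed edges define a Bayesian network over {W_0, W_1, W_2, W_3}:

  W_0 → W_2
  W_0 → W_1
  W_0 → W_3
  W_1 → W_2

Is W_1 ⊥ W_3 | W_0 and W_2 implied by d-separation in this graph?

Yes

We examine all 2 paths between W_1 and W_3:
Path 1: W_1 ← W_0 → W_3
  W_0 is a fork here and W_0 is conditioned on, so the path is blocked at W_0.
Path 2: W_1 → W_2 ← W_0 → W_3
  W_0 is a fork here and W_0 is conditioned on, so the path is blocked at W_0.
All paths are blocked; W_1 ⊥ W_3 | {W_0, W_2} holds.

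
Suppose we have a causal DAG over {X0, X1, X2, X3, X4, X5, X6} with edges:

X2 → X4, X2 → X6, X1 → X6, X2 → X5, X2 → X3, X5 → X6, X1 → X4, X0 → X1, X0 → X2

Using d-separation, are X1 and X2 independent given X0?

Enumerating the 4 paths from X1 to X2 and testing each for blocking by {X0}:
Path 1: X1 → X6 ← X2
  X6 is a collider here and neither X6 nor any of its descendants is conditioned on, so the collider stays closed — the path is blocked at X6.
Path 2: X1 → X6 ← X5 ← X2
  X6 is a collider here and neither X6 nor any of its descendants is conditioned on, so the collider stays closed — the path is blocked at X6.
Path 3: X1 ← X0 → X2
  X0 is a fork here and X0 is conditioned on, so the path is blocked at X0.
Path 4: X1 → X4 ← X2
  X4 is a collider here and neither X4 nor any of its descendants is conditioned on, so the collider stays closed — the path is blocked at X4.
Every path is blocked, so X1 and X2 are d-separated given {X0}.

Yes — X1 and X2 are d-separated given {X0}.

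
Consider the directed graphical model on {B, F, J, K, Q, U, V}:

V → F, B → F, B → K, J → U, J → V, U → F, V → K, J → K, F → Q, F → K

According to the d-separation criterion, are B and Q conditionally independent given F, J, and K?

Yes — B and Q are d-separated given {F, J, K}.

We examine all 6 paths between B and Q:
Path 1: B → F → Q
  F is a chain here and F is conditioned on, so the path is blocked at F.
Path 2: B → K ← F → Q
  F is a fork here and F is conditioned on, so the path is blocked at F.
Path 3: B → K ← J → V → F → Q
  J is a fork here and J is conditioned on, so the path is blocked at J.
Path 4: B → K ← J → U → F → Q
  J is a fork here and J is conditioned on, so the path is blocked at J.
Path 5: B → K ← V → F → Q
  F is a chain here and F is conditioned on, so the path is blocked at F.
Path 6: B → K ← V ← J → U → F → Q
  J is a fork here and J is conditioned on, so the path is blocked at J.
All paths are blocked; B ⊥ Q | {F, J, K} holds.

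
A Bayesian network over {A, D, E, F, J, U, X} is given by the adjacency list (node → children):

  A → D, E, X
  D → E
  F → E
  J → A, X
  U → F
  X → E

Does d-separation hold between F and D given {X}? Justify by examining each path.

There are 4 undirected paths between F and D; checking each against the conditioning set {X}:
Path 1: F → E ← X ← J → A → D
  E is a collider here and neither E nor any of its descendants is conditioned on, so the collider stays closed — the path is blocked at E.
Path 2: F → E ← X ← A → D
  E is a collider here and neither E nor any of its descendants is conditioned on, so the collider stays closed — the path is blocked at E.
Path 3: F → E ← A → D
  E is a collider here and neither E nor any of its descendants is conditioned on, so the collider stays closed — the path is blocked at E.
Path 4: F → E ← D
  E is a collider here and neither E nor any of its descendants is conditioned on, so the collider stays closed — the path is blocked at E.
All paths are blocked; F ⊥ D | {X} holds.

Yes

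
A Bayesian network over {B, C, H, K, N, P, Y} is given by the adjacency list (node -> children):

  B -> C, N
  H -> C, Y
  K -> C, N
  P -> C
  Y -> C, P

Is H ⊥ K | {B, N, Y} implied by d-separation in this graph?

Yes

We examine all 6 paths between H and K:
  1. H → C ← B → N ← K — C:collider[blocks]; B:fork[blocks]; N:collider[open] ⇒ blocked
  2. H → C ← K — C:collider[blocks] ⇒ blocked
  3. H → Y → C ← B → N ← K — Y:chain[blocks]; C:collider[blocks]; B:fork[blocks]; N:collider[open] ⇒ blocked
  4. H → Y → C ← K — Y:chain[blocks]; C:collider[blocks] ⇒ blocked
  5. H → Y → P → C ← B → N ← K — Y:chain[blocks]; P:chain[open]; C:collider[blocks]; B:fork[blocks]; N:collider[open] ⇒ blocked
  6. H → Y → P → C ← K — Y:chain[blocks]; P:chain[open]; C:collider[blocks] ⇒ blocked
Every path is blocked, so H and K are d-separated given {B, N, Y}.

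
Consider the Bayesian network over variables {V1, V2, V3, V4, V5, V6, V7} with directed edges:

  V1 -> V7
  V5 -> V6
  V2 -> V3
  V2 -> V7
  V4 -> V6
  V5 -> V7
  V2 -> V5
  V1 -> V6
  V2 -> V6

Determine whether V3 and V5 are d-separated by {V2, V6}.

There are 5 undirected paths between V3 and V5; checking each against the conditioning set {V2, V6}:
Path 1: V3 ← V2 → V7 ← V1 → V6 ← V5
  V2 is a fork here and V2 is conditioned on, so the path is blocked at V2.
Path 2: V3 ← V2 → V7 ← V5
  V2 is a fork here and V2 is conditioned on, so the path is blocked at V2.
Path 3: V3 ← V2 → V6 ← V1 → V7 ← V5
  V2 is a fork here and V2 is conditioned on, so the path is blocked at V2.
Path 4: V3 ← V2 → V6 ← V5
  V2 is a fork here and V2 is conditioned on, so the path is blocked at V2.
Path 5: V3 ← V2 → V5
  V2 is a fork here and V2 is conditioned on, so the path is blocked at V2.
All paths are blocked; V3 ⊥ V5 | {V2, V6} holds.

Yes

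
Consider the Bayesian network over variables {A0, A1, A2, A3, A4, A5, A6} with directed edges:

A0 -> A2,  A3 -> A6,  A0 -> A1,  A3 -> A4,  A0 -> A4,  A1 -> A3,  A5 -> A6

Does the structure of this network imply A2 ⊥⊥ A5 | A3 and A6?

2 paths connect A2 and A5; each must be blocked for d-separation to hold:
Path 1: A2 ← A0 → A4 ← A3 → A6 ← A5
  A4 is a collider here and neither A4 nor any of its descendants is conditioned on, so the collider stays closed — the path is blocked at A4.
Path 2: A2 ← A0 → A1 → A3 → A6 ← A5
  A3 is a chain here and A3 is conditioned on, so the path is blocked at A3.
Every path is blocked, so A2 and A5 are d-separated given {A3, A6}.

Yes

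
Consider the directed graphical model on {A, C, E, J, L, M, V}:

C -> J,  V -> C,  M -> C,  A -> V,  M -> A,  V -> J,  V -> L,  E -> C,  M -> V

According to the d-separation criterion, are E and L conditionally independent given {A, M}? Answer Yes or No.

Yes

There are 4 undirected paths between E and L; checking each against the conditioning set {A, M}:
  1. E → C ← V → L — C:collider[blocks]; V:fork[open] ⇒ blocked
  2. E → C → J ← V → L — C:chain[open]; J:collider[blocks]; V:fork[open] ⇒ blocked
  3. E → C ← M → V → L — C:collider[blocks]; M:fork[blocks]; V:chain[open] ⇒ blocked
  4. E → C ← M → A → V → L — C:collider[blocks]; M:fork[blocks]; A:chain[blocks]; V:chain[open] ⇒ blocked
Since every path is blocked, d-separation holds.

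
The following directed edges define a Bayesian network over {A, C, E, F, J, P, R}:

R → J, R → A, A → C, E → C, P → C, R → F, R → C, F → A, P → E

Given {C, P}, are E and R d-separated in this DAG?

No — E and R are not d-separated given {C, P}.

There are 6 undirected paths between E and R; checking each against the conditioning set {C, P}:
Path 1: E ← P → C ← R
  P is a fork here and P is conditioned on, so the path is blocked at P.
Path 2: E ← P → C ← A ← F ← R
  P is a fork here and P is conditioned on, so the path is blocked at P.
Path 3: E ← P → C ← A ← R
  P is a fork here and P is conditioned on, so the path is blocked at P.
Path 4: E → C ← R
  C is a collider and C is conditioned on, which opens it — no node blocks this path, so it is active.
Path 5: E → C ← A ← F ← R
  C is a collider and C is conditioned on, which opens it; A is a chain and A is not conditioned on; F is a chain and F is not conditioned on — no node blocks this path, so it is active.
Path 6: E → C ← A ← R
  C is a collider and C is conditioned on, which opens it; A is a chain and A is not conditioned on — no node blocks this path, so it is active.
At least one path is unblocked, so d-separation fails.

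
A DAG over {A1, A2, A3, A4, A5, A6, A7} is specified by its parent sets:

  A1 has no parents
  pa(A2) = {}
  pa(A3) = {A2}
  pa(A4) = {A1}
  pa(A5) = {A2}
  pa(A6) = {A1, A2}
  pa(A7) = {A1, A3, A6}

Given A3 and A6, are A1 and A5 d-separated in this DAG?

There are 4 undirected paths between A1 and A5; checking each against the conditioning set {A3, A6}:
  1. A1 → A6 ← A2 → A5 — A6:collider[open]; A2:fork[open] ⇒ active
  2. A1 → A6 → A7 ← A3 ← A2 → A5 — A6:chain[blocks]; A7:collider[blocks]; A3:chain[blocks]; A2:fork[open] ⇒ blocked
  3. A1 → A7 ← A6 ← A2 → A5 — A7:collider[blocks]; A6:chain[blocks]; A2:fork[open] ⇒ blocked
  4. A1 → A7 ← A3 ← A2 → A5 — A7:collider[blocks]; A3:chain[blocks]; A2:fork[open] ⇒ blocked
Because an active path exists, A1 and A5 are not d-separated.

No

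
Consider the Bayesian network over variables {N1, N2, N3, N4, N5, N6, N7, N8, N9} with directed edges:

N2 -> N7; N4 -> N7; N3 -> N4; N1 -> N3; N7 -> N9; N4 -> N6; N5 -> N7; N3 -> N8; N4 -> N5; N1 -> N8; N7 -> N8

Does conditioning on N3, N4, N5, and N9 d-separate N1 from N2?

There are 6 undirected paths between N1 and N2; checking each against the conditioning set {N3, N4, N5, N9}:
  1. N1 → N3 → N4 → N5 → N7 ← N2 — N3:chain[blocks]; N4:chain[blocks]; N5:chain[blocks]; N7:collider[open] ⇒ blocked
  2. N1 → N3 → N4 → N7 ← N2 — N3:chain[blocks]; N4:chain[blocks]; N7:collider[open] ⇒ blocked
  3. N1 → N3 → N8 ← N7 ← N2 — N3:chain[blocks]; N8:collider[blocks]; N7:chain[open] ⇒ blocked
  4. N1 → N8 ← N3 → N4 → N5 → N7 ← N2 — N8:collider[blocks]; N3:fork[blocks]; N4:chain[blocks]; N5:chain[blocks]; N7:collider[open] ⇒ blocked
  5. N1 → N8 ← N3 → N4 → N7 ← N2 — N8:collider[blocks]; N3:fork[blocks]; N4:chain[blocks]; N7:collider[open] ⇒ blocked
  6. N1 → N8 ← N7 ← N2 — N8:collider[blocks]; N7:chain[open] ⇒ blocked
Since every path is blocked, d-separation holds.

Yes — N1 and N2 are d-separated given {N3, N4, N5, N9}.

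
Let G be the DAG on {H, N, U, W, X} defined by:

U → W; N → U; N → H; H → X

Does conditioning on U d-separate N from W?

Yes

There is one path between N and W:
Path 1: N → U → W
  U is a chain here and U is conditioned on, so the path is blocked at U.
Since every path is blocked, d-separation holds.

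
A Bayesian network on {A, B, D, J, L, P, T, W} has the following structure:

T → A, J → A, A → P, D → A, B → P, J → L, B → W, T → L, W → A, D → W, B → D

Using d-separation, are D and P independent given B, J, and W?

No

Enumerating the 6 paths from D to P and testing each for blocking by {B, J, W}:
Path 1: D → A → P
  A is a chain and A is not conditioned on — no node blocks this path, so it is active.
Path 2: D → A ← W ← B → P
  A is a collider here and neither A nor any of its descendants is conditioned on, so the collider stays closed — the path is blocked at A.
Path 3: D ← B → P
  B is a fork here and B is conditioned on, so the path is blocked at B.
Path 4: D ← B → W → A → P
  B is a fork here and B is conditioned on, so the path is blocked at B.
Path 5: D → W → A → P
  W is a chain here and W is conditioned on, so the path is blocked at W.
Path 6: D → W ← B → P
  B is a fork here and B is conditioned on, so the path is blocked at B.
Since the path D → A → P is active, D and P are not d-separated given {B, J, W}.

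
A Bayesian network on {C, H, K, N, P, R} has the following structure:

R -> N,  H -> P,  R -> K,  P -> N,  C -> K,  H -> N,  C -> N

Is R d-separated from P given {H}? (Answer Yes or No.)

Enumerating the 4 paths from R to P and testing each for blocking by {H}:
Path 1: R → K ← C → N ← H → P
  K is a collider here and neither K nor any of its descendants is conditioned on, so the collider stays closed — the path is blocked at K.
Path 2: R → K ← C → N ← P
  K is a collider here and neither K nor any of its descendants is conditioned on, so the collider stays closed — the path is blocked at K.
Path 3: R → N ← H → P
  N is a collider here and neither N nor any of its descendants is conditioned on, so the collider stays closed — the path is blocked at N.
Path 4: R → N ← P
  N is a collider here and neither N nor any of its descendants is conditioned on, so the collider stays closed — the path is blocked at N.
Every path is blocked, so R and P are d-separated given {H}.

Yes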